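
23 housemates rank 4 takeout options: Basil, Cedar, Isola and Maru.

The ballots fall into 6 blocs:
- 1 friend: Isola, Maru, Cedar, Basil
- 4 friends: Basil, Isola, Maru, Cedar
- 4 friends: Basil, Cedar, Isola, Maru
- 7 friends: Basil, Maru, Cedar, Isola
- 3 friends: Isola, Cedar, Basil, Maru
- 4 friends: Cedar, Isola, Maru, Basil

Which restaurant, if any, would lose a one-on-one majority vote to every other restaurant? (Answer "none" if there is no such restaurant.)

Head-to-head results (23 friends):
Basil vs Cedar: 4+4+7 = 15 for Basil, 8 for Cedar — Basil by 15–8.
Basil vs Isola: 4+4+7 = 15 for Basil, 8 for Isola — Basil by 15–8.
Basil vs Maru: Basil, 18–5.
Cedar vs Isola: Cedar is ranked higher on 4+7+4 = 15 ballots, Isola on 8. Cedar wins 15–8.
Cedar–Maru: Maru 12–11.
Isola–Maru: Isola 16–7.
No restaurant is winless: Basil beats Cedar; Cedar beats Isola; Isola beats Maru; Maru beats Cedar. There is no Condorcet loser.

none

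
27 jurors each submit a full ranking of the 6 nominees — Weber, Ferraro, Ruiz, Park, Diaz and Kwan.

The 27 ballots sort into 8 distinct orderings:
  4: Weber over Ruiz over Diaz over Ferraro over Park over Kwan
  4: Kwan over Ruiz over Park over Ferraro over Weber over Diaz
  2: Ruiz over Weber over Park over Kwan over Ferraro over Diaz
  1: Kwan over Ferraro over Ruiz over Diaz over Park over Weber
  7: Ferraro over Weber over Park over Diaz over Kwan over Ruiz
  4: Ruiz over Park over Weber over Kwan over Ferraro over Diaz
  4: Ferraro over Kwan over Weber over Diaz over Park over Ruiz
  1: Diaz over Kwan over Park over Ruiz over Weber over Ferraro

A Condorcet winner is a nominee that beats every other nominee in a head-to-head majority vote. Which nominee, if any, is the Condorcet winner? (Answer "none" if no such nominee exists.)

none

Check each pair by majority over 27 ballots:
Weber vs Ferraro: 4+2+4+1 = 11 for Weber, 16 for Ferraro — Ferraro by 16–11.
Weber vs Ruiz: Weber is ranked higher on 4+7+4 = 15 ballots, Ruiz on 12. Weber wins 15–12.
Weber vs Park: 4+2+7+4 = 17 for Weber, 10 for Park — Weber by 17–10.
Weber vs Diaz: 25 to 2, Weber.
Weber vs Kwan: Weber is ranked higher on 4+2+7+4 = 17 ballots, Kwan on 10. Weber wins 17–10.
Ferraro vs Ruiz: Ferraro is ranked higher on 1+7+4 = 12 ballots, Ruiz on 15. Ruiz wins 15–12.
Ferraro vs Park: 4+1+7+4 = 16 for Ferraro, 11 for Park — Ferraro by 16–11.
Ferraro vs Diaz: Ferraro is ranked higher on 4+2+1+7+4+4 = 22 ballots, Diaz on 5. Ferraro wins 22–5.
Ferraro vs Kwan: 15 to 12, Ferraro.
Ruiz vs Park: Ruiz preferred on 4+4+2+1+4 = 15 ballots; Ruiz wins 15–12.
Ruiz vs Diaz: Ruiz preferred on 4+4+2+1+4 = 15 ballots; Ruiz wins 15–12.
Ruiz vs Kwan: 4+2+4 = 10 for Ruiz, 17 for Kwan — Kwan by 17–10.
Park vs Diaz: Park is ranked higher on 4+2+7+4 = 17 ballots, Diaz on 10. Park wins 17–10.
Park vs Kwan: 4+2+7+4 = 17 for Park, 10 for Kwan — Park by 17–10.
Diaz vs Kwan: 4+7+1 = 12 for Diaz, 15 for Kwan — Kwan by 15–12.
Every nominee loses at least once (Weber loses to Ferraro; Ferraro loses to Ruiz; Ruiz loses to Weber; Park loses to Weber; Diaz loses to Weber; Kwan loses to Weber). The majority relation contains the cycle Weber → Ruiz → Ferraro → Weber, so there is no Condorcet winner.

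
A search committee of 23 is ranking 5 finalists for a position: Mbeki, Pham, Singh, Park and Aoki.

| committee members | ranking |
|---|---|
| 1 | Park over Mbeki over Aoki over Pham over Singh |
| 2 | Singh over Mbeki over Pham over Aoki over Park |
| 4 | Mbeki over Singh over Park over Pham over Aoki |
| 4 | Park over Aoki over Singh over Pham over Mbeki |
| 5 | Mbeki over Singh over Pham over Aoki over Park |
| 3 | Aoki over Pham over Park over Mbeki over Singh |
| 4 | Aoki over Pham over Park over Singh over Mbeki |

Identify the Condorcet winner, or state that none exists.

none

Pairwise majorities:
Mbeki vs Pham: Mbeki wins 12–11.
Mbeki vs Singh: Mbeki, 13–10.
Mbeki vs Park: Park wins 12–11.
Mbeki vs Aoki: Mbeki wins 12–11.
Pham vs Singh: Singh, 15–8.
Pham vs Park: Pham, 14–9.
Pham vs Aoki: Aoki, 12–11.
Singh vs Park: Park wins 12–11.
Singh vs Aoki: Aoki, 12–11.
Park–Aoki: Aoki 14–9.
Every candidate loses at least once (Mbeki loses to Park; Pham loses to Mbeki; Singh loses to Mbeki; Park loses to Pham; Aoki loses to Mbeki). The majority relation contains the cycle Mbeki → Pham → Park → Mbeki, so there is no Condorcet winner.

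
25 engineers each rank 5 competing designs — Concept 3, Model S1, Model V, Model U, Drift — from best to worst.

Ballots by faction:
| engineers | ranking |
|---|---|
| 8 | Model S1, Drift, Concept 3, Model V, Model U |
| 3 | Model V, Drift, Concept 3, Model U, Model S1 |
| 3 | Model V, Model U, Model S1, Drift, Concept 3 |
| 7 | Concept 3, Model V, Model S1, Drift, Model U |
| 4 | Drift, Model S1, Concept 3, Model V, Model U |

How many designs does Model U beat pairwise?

Model U against each rival (25 engineers):
Model U vs Concept 3: 3 to 22, Concept 3.
Model U vs Model S1: Model U is ranked higher on 3+3 = 6 ballots, Model S1 on 19. Model S1 wins 19–6.
Model U vs Model V: Model U preferred on 0 ballots; Model V wins 25–0.
Model U vs Drift: Model U is ranked higher on 3 ballots, Drift on 22. Drift wins 22–3.
Model U beats no one; loses to Concept 3, Model S1, Model V, Drift — 0 pairwise wins.

0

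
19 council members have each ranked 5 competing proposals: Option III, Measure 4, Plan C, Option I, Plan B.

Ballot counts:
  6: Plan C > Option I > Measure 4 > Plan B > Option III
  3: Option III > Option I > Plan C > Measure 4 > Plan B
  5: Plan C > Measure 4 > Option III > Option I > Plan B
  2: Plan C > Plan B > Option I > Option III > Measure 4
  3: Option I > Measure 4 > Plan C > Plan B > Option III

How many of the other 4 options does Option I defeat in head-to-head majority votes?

Option I against each rival (19 council members):
Option I vs Option III: Option I wins 11–8.
Option I vs Measure 4: Option I preferred on 6+3+2+3 = 14 ballots; Option I wins 14–5.
Option I vs Plan C: Plan C wins 13–6.
Option I vs Plan B: 6+3+5+3 = 17 for Option I, 2 for Plan B — Option I by 17–2.
Option I beats Option III, Measure 4, Plan B; loses to Plan C — 3 pairwise wins.

3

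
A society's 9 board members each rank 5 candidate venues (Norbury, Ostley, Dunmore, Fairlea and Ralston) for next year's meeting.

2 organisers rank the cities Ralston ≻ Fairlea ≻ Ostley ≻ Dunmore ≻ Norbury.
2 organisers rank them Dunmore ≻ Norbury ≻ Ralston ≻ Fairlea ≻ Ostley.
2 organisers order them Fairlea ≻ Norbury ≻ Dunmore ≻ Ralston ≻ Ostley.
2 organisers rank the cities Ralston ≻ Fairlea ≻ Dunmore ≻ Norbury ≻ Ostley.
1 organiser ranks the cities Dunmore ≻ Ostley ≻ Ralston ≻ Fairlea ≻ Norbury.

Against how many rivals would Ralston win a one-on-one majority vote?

Ralston against each rival (9 organisers):
Ralston vs Norbury: Ralston, 5–4.
Ralston vs Ostley: Ralston is ranked higher on 2+2+2+2 = 8 ballots, Ostley on 1. Ralston wins 8–1.
Ralston vs Dunmore: Dunmore wins 5–4.
Ralston vs Fairlea: 2+2+2+1 = 7 for Ralston, 2 for Fairlea — Ralston by 7–2.
Ralston beats Norbury, Ostley, Fairlea; loses to Dunmore — 3 pairwise wins.

3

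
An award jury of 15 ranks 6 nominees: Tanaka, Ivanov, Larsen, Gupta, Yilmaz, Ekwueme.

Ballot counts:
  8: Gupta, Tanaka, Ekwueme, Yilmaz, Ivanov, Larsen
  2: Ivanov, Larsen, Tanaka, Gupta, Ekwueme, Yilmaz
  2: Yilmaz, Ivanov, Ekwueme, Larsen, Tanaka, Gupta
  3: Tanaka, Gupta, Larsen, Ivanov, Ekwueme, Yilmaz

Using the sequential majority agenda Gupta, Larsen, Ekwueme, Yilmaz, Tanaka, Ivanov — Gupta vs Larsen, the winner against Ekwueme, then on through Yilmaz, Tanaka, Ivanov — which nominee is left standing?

Round 1: Gupta vs Larsen — 11–4, Gupta advances.
Round 2: Gupta vs Ekwueme — 13–2, Gupta advances.
Round 3: Gupta vs Yilmaz — 13–2, Gupta advances.
Round 4: Gupta vs Tanaka — 8–7, Gupta advances.
Round 5: Gupta vs Ivanov — 11–4, Gupta advances.
The agenda winner is Gupta.

Gupta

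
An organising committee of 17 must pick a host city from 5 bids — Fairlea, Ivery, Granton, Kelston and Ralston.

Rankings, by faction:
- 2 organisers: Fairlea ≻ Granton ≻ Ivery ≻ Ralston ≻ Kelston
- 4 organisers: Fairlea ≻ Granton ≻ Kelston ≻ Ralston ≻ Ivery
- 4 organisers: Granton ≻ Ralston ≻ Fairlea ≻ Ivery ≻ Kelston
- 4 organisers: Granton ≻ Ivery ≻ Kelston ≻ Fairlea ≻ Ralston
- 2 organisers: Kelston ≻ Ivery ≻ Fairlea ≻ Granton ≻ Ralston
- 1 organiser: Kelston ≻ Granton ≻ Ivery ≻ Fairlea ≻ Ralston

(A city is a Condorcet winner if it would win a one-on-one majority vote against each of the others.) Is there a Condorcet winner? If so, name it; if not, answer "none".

Granton

Pairwise majorities:
Fairlea vs Ivery: Fairlea wins 10–7.
Fairlea–Granton: Granton 9–8.
Fairlea vs Kelston: Fairlea, 10–7.
Fairlea vs Ralston: Fairlea wins 13–4.
Ivery vs Granton: Granton, 15–2.
Ivery vs Kelston: Ivery, 10–7.
Ivery vs Ralston: Ivery wins 9–8.
Granton vs Kelston: Granton, 14–3.
Granton–Ralston: Granton 17–0.
Kelston vs Ralston: Kelston wins 11–6.
Only Granton has no losses; Granton is the Condorcet winner.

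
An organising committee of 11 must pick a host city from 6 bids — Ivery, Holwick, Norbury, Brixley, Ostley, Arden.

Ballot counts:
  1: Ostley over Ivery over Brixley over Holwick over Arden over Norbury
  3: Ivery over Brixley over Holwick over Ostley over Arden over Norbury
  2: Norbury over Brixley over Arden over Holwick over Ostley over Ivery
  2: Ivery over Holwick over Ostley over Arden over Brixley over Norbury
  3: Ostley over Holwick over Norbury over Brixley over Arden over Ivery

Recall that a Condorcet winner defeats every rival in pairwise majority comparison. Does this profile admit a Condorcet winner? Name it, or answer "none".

Pairwise majorities:
Ivery vs Holwick: Ivery is ranked higher on 1+3+2 = 6 ballots, Holwick on 5. Ivery wins 6–5.
Ivery vs Norbury: Ivery preferred on 1+3+2 = 6 ballots; Ivery wins 6–5.
Ivery vs Brixley: 6 to 5, Ivery.
Ivery vs Ostley: Ivery is ranked higher on 3+2 = 5 ballots, Ostley on 6. Ostley wins 6–5.
Ivery vs Arden: Ivery is ranked higher on 1+3+2 = 6 ballots, Arden on 5. Ivery wins 6–5.
Holwick vs Norbury: 9 to 2, Holwick.
Holwick vs Brixley: Holwick is ranked higher on 2+3 = 5 ballots, Brixley on 6. Brixley wins 6–5.
Holwick vs Ostley: Holwick is ranked higher on 3+2+2 = 7 ballots, Ostley on 4. Holwick wins 7–4.
Holwick vs Arden: 1+3+2+3 = 9 for Holwick, 2 for Arden — Holwick by 9–2.
Norbury vs Brixley: Norbury preferred on 2+3 = 5 ballots; Brixley wins 6–5.
Norbury vs Ostley: Norbury preferred on 2 ballots; Ostley wins 9–2.
Norbury vs Arden: Norbury is ranked higher on 2+3 = 5 ballots, Arden on 6. Arden wins 6–5.
Brixley vs Ostley: Brixley preferred on 3+2 = 5 ballots; Ostley wins 6–5.
Brixley vs Arden: 1+3+2+3 = 9 for Brixley, 2 for Arden — Brixley by 9–2.
Ostley vs Arden: Ostley is ranked higher on 1+3+2+3 = 9 ballots, Arden on 2. Ostley wins 9–2.
No city is unbeaten: Ivery loses to Ostley; Holwick loses to Ivery; Norbury loses to Ivery; Brixley loses to Ivery; Ostley loses to Holwick; Arden loses to Ivery. In particular Ivery > Holwick > Ostley > Ivery is a majority cycle — no Condorcet winner exists.

none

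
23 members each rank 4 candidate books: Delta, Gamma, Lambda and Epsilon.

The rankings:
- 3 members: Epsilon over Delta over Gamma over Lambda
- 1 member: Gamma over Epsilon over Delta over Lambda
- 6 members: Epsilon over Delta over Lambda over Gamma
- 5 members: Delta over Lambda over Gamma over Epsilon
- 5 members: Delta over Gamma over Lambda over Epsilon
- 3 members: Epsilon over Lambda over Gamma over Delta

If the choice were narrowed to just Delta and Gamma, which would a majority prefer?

Delta

Ballots ranking Delta above Gamma: 3 + 6 + 5 + 5 = 19.
Ballots ranking Gamma above Delta: 23 − 19 = 4.
Delta wins the head-to-head 19–4.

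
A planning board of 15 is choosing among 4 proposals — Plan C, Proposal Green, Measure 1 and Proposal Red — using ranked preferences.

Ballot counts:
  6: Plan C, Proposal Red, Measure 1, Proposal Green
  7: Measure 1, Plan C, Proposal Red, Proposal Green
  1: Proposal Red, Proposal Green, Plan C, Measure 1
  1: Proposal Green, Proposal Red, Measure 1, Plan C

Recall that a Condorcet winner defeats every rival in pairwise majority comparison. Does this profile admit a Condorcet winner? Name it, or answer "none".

none

Pairwise majorities:
Plan C vs Proposal Green: Plan C, 13–2.
Plan C vs Measure 1: Plan C is ranked higher on 6+1 = 7 ballots, Measure 1 on 8. Measure 1 wins 8–7.
Plan C vs Proposal Red: Plan C wins 13–2.
Proposal Green–Measure 1: Measure 1 13–2.
Proposal Green–Proposal Red: Proposal Red 14–1.
Measure 1 vs Proposal Red: 7 for Measure 1, 8 for Proposal Red — Proposal Red by 8–7.
Every option loses at least once (Plan C loses to Measure 1; Proposal Green loses to Plan C; Measure 1 loses to Proposal Red; Proposal Red loses to Plan C). The majority relation contains the cycle Plan C → Proposal Red → Measure 1 → Plan C, so there is no Condorcet winner.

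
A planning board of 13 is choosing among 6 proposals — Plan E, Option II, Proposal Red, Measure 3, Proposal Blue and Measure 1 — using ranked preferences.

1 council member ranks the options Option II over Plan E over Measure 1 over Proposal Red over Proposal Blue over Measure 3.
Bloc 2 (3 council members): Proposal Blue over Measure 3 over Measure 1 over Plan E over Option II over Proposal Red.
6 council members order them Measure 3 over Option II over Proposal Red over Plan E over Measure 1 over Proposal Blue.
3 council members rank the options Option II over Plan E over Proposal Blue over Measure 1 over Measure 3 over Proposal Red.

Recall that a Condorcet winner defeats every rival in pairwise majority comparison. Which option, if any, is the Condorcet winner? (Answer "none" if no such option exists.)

Head-to-head results (13 council members):
Plan E–Option II: Option II 10–3.
Plan E vs Proposal Red: Plan E preferred on 1+3+3 = 7 ballots; Plan E wins 7–6.
Plan E vs Measure 3: Measure 3, 9–4.
Plan E vs Proposal Blue: Plan E preferred on 1+6+3 = 10 ballots; Plan E wins 10–3.
Plan E vs Measure 1: Plan E wins 10–3.
Option II vs Proposal Red: 13 to 0, Option II.
Option II vs Measure 3: Option II is ranked higher on 1+3 = 4 ballots, Measure 3 on 9. Measure 3 wins 9–4.
Option II vs Proposal Blue: Option II wins 10–3.
Option II vs Measure 1: 10 to 3, Option II.
Proposal Red vs Measure 3: 1 to 12, Measure 3.
Proposal Red vs Proposal Blue: Proposal Red, 7–6.
Proposal Red vs Measure 1: Proposal Red is ranked higher on 6 ballots, Measure 1 on 7. Measure 1 wins 7–6.
Measure 3–Proposal Blue: Proposal Blue 7–6.
Measure 3 vs Measure 1: Measure 3 wins 9–4.
Proposal Blue vs Measure 1: 3+3 = 6 for Proposal Blue, 7 for Measure 1 — Measure 1 by 7–6.
Every option loses at least once (Plan E loses to Option II; Option II loses to Measure 3; Proposal Red loses to Plan E; Measure 3 loses to Proposal Blue; Proposal Blue loses to Plan E; Measure 1 loses to Plan E). The majority relation contains the cycle Plan E > Proposal Blue > Measure 3 > Plan E, so there is no Condorcet winner.

none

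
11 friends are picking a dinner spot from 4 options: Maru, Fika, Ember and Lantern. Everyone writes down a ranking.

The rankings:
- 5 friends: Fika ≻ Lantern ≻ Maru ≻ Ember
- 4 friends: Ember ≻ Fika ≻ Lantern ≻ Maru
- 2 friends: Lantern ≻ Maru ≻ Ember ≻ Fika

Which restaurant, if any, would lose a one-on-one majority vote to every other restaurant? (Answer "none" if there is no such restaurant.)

Head-to-head results (11 friends):
Maru vs Fika: Fika, 9–2.
Maru vs Ember: Maru preferred on 5+2 = 7 ballots; Maru wins 7–4.
Maru vs Lantern: Maru is ranked higher on 0 ballots, Lantern on 11. Lantern wins 11–0.
Fika vs Ember: Fika is ranked higher on 5 ballots, Ember on 6. Ember wins 6–5.
Fika vs Lantern: 9 to 2, Fika.
Ember vs Lantern: Lantern wins 7–4.
Each restaurant has at least one pairwise win (Maru beats Ember; Fika beats Maru; Ember beats Fika; Lantern beats Maru) — no Condorcet loser.

none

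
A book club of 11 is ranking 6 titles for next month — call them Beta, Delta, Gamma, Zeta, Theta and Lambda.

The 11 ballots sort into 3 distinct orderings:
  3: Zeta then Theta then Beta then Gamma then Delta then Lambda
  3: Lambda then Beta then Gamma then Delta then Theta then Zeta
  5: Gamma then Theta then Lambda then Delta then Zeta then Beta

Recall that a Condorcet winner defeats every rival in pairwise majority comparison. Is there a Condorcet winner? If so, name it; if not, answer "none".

Pairwise majorities:
Beta vs Delta: Beta is ranked higher on 3+3 = 6 ballots, Delta on 5. Beta wins 6–5.
Beta–Gamma: Beta 6–5.
Beta vs Zeta: 3 to 8, Zeta.
Beta vs Theta: Beta is ranked higher on 3 ballots, Theta on 8. Theta wins 8–3.
Beta vs Lambda: 3 to 8, Lambda.
Delta vs Gamma: Delta preferred on 0 ballots; Gamma wins 11–0.
Delta–Zeta: Delta 8–3.
Delta vs Theta: Theta wins 8–3.
Delta vs Lambda: 3 for Delta, 8 for Lambda — Lambda by 8–3.
Gamma vs Zeta: Gamma, 8–3.
Gamma vs Theta: Gamma is ranked higher on 3+5 = 8 ballots, Theta on 3. Gamma wins 8–3.
Gamma vs Lambda: Gamma, 8–3.
Zeta vs Theta: Theta wins 8–3.
Zeta vs Lambda: Lambda wins 8–3.
Theta vs Lambda: Theta, 8–3.
Each book drops at least one matchup (Beta loses to Zeta; Delta loses to Beta; Gamma loses to Beta; Zeta loses to Delta; Theta loses to Gamma; Lambda loses to Gamma); the cycle Beta beats Delta beats Zeta beats Beta rules out a Condorcet winner.

none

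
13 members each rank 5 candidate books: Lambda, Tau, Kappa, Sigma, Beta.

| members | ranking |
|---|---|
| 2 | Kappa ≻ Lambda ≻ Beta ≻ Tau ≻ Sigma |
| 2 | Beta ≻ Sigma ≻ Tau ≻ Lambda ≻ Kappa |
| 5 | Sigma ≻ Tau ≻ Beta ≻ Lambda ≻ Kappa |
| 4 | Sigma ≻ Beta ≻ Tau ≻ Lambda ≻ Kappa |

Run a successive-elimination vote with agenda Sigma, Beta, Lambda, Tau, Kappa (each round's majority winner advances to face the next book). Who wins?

Sigma

Round 1: Sigma vs Beta — 9–4, Sigma advances.
Round 2: Sigma vs Lambda — 11–2, Sigma advances.
Round 3: Sigma vs Tau — 11–2, Sigma advances.
Round 4: Sigma vs Kappa — 11–2, Sigma advances.
Sigma survives the agenda.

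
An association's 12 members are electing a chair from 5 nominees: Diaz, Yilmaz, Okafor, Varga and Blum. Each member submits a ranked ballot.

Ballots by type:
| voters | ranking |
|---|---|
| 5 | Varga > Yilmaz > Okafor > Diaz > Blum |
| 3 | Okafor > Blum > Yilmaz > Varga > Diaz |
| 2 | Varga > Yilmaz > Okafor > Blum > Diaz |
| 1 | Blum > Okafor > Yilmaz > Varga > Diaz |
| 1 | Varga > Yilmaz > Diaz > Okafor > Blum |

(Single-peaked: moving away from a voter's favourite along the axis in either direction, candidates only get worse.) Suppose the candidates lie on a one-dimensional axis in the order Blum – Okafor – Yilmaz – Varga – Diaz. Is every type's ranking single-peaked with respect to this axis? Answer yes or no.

yes

Axis positions: Blum=1, Okafor=2, Yilmaz=3, Varga=4, Diaz=5.
Type 1 (peak Varga at position 4): ranking walks positions 4-3-2-5-1, expanding outward from the peak — single-peaked.
Type 2 (peak Okafor at position 2): ranking walks positions 2-1-3-4-5, expanding outward from the peak — single-peaked.
Type 3 (peak Varga at position 4): ranking walks positions 4-3-2-1-5, expanding outward from the peak — single-peaked.
Type 4 (peak Blum at position 1): ranking walks positions 1-2-3-4-5, expanding outward from the peak — single-peaked.
Type 5 (peak Varga at position 4): ranking walks positions 4-3-5-2-1, expanding outward from the peak — single-peaked.
Every ranking is single-peaked on this axis.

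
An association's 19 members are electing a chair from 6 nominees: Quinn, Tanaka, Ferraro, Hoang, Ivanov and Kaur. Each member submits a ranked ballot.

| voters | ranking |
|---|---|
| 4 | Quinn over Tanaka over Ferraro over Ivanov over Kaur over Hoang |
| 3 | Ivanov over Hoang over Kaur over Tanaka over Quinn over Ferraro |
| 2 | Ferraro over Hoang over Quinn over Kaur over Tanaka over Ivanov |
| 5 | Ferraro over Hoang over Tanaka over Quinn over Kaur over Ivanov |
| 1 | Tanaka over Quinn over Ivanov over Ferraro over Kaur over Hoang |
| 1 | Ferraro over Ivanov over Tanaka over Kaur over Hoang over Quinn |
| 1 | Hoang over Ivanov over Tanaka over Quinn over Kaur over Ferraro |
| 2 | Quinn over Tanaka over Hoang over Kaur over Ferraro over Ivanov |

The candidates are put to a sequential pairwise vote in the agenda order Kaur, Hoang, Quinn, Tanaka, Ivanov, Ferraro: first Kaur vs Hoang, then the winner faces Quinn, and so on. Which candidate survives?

Round 1: Kaur vs Hoang — 6–13, Hoang advances.
Round 2: Hoang vs Quinn — 12–7, Hoang advances.
Round 3: Hoang vs Tanaka — 11–8, Hoang advances.
Round 4: Hoang vs Ivanov — 10–9, Hoang advances.
Round 5: Hoang vs Ferraro — 6–13, Ferraro advances.
The agenda winner is Ferraro.

Ferraro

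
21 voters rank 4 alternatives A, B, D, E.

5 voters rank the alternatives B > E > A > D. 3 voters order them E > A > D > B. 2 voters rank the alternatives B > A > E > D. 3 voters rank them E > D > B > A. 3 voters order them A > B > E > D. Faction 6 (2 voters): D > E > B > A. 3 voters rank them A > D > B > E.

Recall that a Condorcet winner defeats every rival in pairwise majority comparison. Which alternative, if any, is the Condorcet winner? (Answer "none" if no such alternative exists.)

Check each pair by majority over 21 ballots:
A vs B: A is ranked higher on 3+3+3 = 9 ballots, B on 12. B wins 12–9.
A vs D: 5+3+2+3+3 = 16 for A, 5 for D — A by 16–5.
A vs E: A is ranked higher on 2+3+3 = 8 ballots, E on 13. E wins 13–8.
B vs D: D wins 11–10.
B vs E: B is ranked higher on 5+2+3+3 = 13 ballots, E on 8. B wins 13–8.
D vs E: E, 16–5.
No alternative is unbeaten: A loses to B; B loses to D; D loses to A; E loses to B. In particular A > D > B > A is a majority cycle — no Condorcet winner exists.

none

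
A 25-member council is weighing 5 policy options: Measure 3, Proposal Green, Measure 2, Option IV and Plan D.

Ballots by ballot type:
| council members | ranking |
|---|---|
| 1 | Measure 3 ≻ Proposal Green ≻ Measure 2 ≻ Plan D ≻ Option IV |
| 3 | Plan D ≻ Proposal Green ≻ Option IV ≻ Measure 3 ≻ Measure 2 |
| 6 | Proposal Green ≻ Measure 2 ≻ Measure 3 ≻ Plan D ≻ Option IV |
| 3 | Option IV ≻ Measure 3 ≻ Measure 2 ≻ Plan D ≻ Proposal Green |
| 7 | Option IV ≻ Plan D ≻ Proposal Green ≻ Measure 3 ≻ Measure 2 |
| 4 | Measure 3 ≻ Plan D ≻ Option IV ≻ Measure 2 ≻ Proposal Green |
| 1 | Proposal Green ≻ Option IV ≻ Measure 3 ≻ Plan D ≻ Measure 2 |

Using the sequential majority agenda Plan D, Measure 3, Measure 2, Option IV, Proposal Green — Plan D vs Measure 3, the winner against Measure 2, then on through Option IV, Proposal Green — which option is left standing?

Option IV

Round 1: Plan D vs Measure 3 — 10–15, Measure 3 advances.
Round 2: Measure 3 vs Measure 2 — 19–6, Measure 3 advances.
Round 3: Measure 3 vs Option IV — 11–14, Option IV advances.
Round 4: Option IV vs Proposal Green — 14–11, Option IV advances.
Option IV survives the agenda.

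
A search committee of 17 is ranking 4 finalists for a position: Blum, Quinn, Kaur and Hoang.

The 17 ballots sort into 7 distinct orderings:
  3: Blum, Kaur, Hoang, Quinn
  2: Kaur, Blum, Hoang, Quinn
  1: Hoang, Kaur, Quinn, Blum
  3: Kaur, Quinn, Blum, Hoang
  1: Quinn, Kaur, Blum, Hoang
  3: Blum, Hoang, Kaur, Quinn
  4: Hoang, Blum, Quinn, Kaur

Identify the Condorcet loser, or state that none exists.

Quinn

Head-to-head results (17 committee members):
Blum vs Quinn: Blum wins 12–5.
Blum vs Kaur: 10 to 7, Blum.
Blum–Hoang: Blum 12–5.
Quinn vs Kaur: Kaur, 12–5.
Quinn vs Hoang: 4 to 13, Hoang.
Kaur vs Hoang: Kaur is ranked higher on 3+2+3+1 = 9 ballots, Hoang on 8. Kaur wins 9–8.
Only Quinn has no wins; Quinn is the Condorcet loser.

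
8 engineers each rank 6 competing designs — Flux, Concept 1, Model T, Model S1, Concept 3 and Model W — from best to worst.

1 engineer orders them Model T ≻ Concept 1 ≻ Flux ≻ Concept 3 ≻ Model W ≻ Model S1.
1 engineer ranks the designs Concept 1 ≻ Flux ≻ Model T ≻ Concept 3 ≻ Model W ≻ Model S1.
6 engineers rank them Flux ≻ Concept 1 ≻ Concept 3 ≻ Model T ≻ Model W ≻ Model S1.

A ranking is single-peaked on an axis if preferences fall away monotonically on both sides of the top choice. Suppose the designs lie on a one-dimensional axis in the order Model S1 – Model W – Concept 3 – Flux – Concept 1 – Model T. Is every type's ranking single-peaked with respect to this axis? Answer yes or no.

yes

Axis positions: Model S1=1, Model W=2, Concept 3=3, Flux=4, Concept 1=5, Model T=6.
Type 1 (peak Model T at position 6): ranking walks positions 6-5-4-3-2-1, expanding outward from the peak — single-peaked.
Type 2 (peak Concept 1 at position 5): ranking walks positions 5-4-6-3-2-1, expanding outward from the peak — single-peaked.
Type 3 (peak Flux at position 4): ranking walks positions 4-5-3-6-2-1, expanding outward from the peak — single-peaked.
Every ranking is single-peaked on this axis.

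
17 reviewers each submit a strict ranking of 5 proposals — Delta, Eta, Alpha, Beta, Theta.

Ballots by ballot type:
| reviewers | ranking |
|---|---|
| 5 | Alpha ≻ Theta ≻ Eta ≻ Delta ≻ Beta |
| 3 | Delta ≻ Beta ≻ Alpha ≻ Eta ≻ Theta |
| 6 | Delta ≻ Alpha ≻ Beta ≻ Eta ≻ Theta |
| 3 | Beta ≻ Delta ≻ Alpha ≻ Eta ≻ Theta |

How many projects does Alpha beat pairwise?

3

Alpha against each rival (17 reviewers):
Alpha vs Delta: Delta wins 12–5.
Alpha–Eta: Alpha 17–0.
Alpha vs Beta: Alpha, 11–6.
Alpha vs Theta: Alpha wins 17–0.
Alpha beats Eta, Beta, Theta; loses to Delta — 3 pairwise wins.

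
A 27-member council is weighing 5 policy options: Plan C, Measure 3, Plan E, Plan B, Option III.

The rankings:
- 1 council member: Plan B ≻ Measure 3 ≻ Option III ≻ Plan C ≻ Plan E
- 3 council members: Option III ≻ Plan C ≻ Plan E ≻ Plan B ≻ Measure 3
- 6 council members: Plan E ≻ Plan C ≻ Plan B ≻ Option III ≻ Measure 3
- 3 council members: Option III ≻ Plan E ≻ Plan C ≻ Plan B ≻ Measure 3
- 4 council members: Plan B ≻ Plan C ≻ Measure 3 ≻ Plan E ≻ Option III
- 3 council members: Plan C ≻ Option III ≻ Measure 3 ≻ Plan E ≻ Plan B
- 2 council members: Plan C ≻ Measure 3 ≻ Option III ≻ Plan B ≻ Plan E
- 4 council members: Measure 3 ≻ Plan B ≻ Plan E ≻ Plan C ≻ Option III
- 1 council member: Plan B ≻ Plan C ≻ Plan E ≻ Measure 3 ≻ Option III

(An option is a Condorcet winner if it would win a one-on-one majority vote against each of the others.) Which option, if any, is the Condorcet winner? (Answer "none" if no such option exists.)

Pairwise majorities:
Plan C vs Measure 3: Plan C wins 22–5.
Plan C vs Plan E: Plan C, 14–13.
Plan C vs Plan B: Plan C, 17–10.
Plan C vs Option III: Plan C wins 20–7.
Measure 3–Plan E: Measure 3 14–13.
Measure 3–Plan B: Plan B 18–9.
Measure 3 vs Option III: Option III wins 15–12.
Plan E–Plan B: Plan E 15–12.
Plan E–Option III: Plan E 15–12.
Plan B vs Option III: Plan B wins 16–11.
Plan C beats each of Measure 3, Plan E, Plan B, Option III — Plan C is the Condorcet winner.

Plan C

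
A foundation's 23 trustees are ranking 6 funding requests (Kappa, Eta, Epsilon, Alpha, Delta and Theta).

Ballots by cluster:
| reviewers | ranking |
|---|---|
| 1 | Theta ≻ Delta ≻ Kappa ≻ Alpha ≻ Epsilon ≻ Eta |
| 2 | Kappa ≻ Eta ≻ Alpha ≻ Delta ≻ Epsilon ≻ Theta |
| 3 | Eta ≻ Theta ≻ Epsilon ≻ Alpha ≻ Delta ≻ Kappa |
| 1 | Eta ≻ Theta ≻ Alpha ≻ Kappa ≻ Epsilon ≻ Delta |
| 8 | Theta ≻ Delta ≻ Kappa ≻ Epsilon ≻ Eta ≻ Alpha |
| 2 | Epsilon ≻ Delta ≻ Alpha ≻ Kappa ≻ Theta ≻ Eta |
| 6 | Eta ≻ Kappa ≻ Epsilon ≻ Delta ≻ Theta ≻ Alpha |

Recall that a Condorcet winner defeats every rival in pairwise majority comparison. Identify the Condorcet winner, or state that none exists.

none

Pairwise majorities:
Kappa vs Eta: 13 to 10, Kappa.
Kappa vs Epsilon: Kappa is ranked higher on 1+2+1+8+6 = 18 ballots, Epsilon on 5. Kappa wins 18–5.
Kappa vs Alpha: Kappa preferred on 1+2+8+6 = 17 ballots; Kappa wins 17–6.
Kappa vs Delta: Kappa preferred on 2+1+6 = 9 ballots; Delta wins 14–9.
Kappa vs Theta: 2+2+6 = 10 for Kappa, 13 for Theta — Theta by 13–10.
Eta vs Epsilon: 12 to 11, Eta.
Eta vs Alpha: 2+3+1+8+6 = 20 for Eta, 3 for Alpha — Eta by 20–3.
Eta vs Delta: 12 to 11, Eta.
Eta vs Theta: Eta preferred on 2+3+1+6 = 12 ballots; Eta wins 12–11.
Epsilon vs Alpha: 3+8+2+6 = 19 for Epsilon, 4 for Alpha — Epsilon by 19–4.
Epsilon vs Delta: Epsilon preferred on 3+1+2+6 = 12 ballots; Epsilon wins 12–11.
Epsilon vs Theta: 10 to 13, Theta.
Alpha vs Delta: 2+3+1 = 6 for Alpha, 17 for Delta — Delta by 17–6.
Alpha vs Theta: Alpha is ranked higher on 2+2 = 4 ballots, Theta on 19. Theta wins 19–4.
Delta vs Theta: 10 to 13, Theta.
No project is unbeaten: Kappa loses to Delta; Eta loses to Kappa; Epsilon loses to Kappa; Alpha loses to Kappa; Delta loses to Eta; Theta loses to Eta. In particular Kappa beats Eta beats Delta beats Kappa is a majority cycle — no Condorcet winner exists.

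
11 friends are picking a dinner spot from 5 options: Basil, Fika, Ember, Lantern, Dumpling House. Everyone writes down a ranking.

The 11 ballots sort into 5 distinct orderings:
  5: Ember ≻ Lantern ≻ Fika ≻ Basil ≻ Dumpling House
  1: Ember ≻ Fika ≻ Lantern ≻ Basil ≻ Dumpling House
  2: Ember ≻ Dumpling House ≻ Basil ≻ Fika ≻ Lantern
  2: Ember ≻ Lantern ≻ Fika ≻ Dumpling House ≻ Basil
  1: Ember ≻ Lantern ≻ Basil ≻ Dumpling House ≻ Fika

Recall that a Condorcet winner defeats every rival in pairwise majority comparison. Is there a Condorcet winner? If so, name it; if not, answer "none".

Head-to-head results (11 friends):
Basil vs Fika: 2+1 = 3 for Basil, 8 for Fika — Fika by 8–3.
Basil vs Ember: 0 to 11, Ember.
Basil vs Lantern: Basil preferred on 2 ballots; Lantern wins 9–2.
Basil vs Dumpling House: 7 to 4, Basil.
Fika vs Ember: 0 for Fika, 11 for Ember — Ember by 11–0.
Fika vs Lantern: Fika preferred on 1+2 = 3 ballots; Lantern wins 8–3.
Fika vs Dumpling House: Fika is ranked higher on 5+1+2 = 8 ballots, Dumpling House on 3. Fika wins 8–3.
Ember vs Lantern: Ember is ranked higher on 5+1+2+2+1 = 11 ballots, Lantern on 0. Ember wins 11–0.
Ember vs Dumpling House: Ember is ranked higher on 5+1+2+2+1 = 11 ballots, Dumpling House on 0. Ember wins 11–0.
Lantern vs Dumpling House: 5+1+2+1 = 9 for Lantern, 2 for Dumpling House — Lantern by 9–2.
Only Ember has no losses; Ember is the Condorcet winner.

Ember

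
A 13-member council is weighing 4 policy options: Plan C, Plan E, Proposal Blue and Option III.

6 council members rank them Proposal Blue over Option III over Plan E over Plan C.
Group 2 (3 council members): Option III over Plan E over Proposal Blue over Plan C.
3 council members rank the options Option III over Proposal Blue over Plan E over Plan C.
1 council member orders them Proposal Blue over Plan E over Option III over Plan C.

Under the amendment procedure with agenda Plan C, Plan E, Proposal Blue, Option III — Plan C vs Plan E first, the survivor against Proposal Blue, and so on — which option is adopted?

Round 1: Plan C vs Plan E — 0–13, Plan E advances.
Round 2: Plan E vs Proposal Blue — 3–10, Proposal Blue advances.
Round 3: Proposal Blue vs Option III — 7–6, Proposal Blue advances.
The agenda winner is Proposal Blue.

Proposal Blue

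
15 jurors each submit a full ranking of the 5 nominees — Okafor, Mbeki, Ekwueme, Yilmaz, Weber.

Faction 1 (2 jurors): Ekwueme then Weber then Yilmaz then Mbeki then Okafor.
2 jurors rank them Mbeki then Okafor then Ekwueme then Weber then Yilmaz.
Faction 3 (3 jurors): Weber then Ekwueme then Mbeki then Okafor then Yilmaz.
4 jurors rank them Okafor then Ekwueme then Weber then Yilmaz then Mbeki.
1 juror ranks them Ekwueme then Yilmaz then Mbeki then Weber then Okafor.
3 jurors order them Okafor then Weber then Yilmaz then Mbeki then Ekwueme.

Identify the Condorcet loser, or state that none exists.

none

Head-to-head results (15 jurors):
Okafor vs Mbeki: Mbeki wins 8–7.
Okafor vs Ekwueme: 9 to 6, Okafor.
Okafor vs Yilmaz: 2+3+4+3 = 12 for Okafor, 3 for Yilmaz — Okafor by 12–3.
Okafor vs Weber: Okafor, 9–6.
Mbeki–Ekwueme: Ekwueme 10–5.
Mbeki vs Yilmaz: Yilmaz, 10–5.
Mbeki vs Weber: 3 to 12, Weber.
Ekwueme vs Yilmaz: Ekwueme wins 12–3.
Ekwueme vs Weber: Ekwueme wins 9–6.
Yilmaz vs Weber: Yilmaz is ranked higher on 1 ballot, Weber on 14. Weber wins 14–1.
Every nominee wins at least one matchup (Okafor beats Ekwueme; Mbeki beats Okafor; Ekwueme beats Mbeki; Yilmaz beats Mbeki; Weber beats Mbeki), so there is no Condorcet loser.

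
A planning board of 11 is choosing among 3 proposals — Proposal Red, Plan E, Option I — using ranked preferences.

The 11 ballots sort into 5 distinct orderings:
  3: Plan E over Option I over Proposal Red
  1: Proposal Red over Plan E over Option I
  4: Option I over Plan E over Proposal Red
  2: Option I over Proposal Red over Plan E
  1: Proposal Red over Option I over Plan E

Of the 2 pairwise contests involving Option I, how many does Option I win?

2

Option I against each rival (11 council members):
Option I vs Proposal Red: Option I wins 9–2.
Option I vs Plan E: Option I, 7–4.
Option I beats Proposal Red, Plan E — 2 pairwise wins.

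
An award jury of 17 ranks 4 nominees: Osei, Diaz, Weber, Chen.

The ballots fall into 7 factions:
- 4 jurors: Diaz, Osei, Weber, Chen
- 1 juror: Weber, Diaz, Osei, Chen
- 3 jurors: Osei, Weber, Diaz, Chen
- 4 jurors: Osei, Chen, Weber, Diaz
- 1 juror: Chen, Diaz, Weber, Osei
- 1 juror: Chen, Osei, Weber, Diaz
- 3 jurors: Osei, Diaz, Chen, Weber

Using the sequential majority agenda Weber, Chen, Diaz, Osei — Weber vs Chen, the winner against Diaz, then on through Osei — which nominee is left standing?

Round 1: Weber vs Chen — 8–9, Chen advances.
Round 2: Chen vs Diaz — 6–11, Diaz advances.
Round 3: Diaz vs Osei — 6–11, Osei advances.
Osei survives the agenda.

Osei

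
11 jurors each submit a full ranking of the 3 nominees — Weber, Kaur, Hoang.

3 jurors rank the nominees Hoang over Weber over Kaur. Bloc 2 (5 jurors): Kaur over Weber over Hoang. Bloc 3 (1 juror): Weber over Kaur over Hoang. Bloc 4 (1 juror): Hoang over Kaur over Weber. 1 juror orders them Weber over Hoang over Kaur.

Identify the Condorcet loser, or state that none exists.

Pairwise majorities:
Weber vs Kaur: 5 to 6, Kaur.
Weber vs Hoang: Weber, 7–4.
Kaur–Hoang: Kaur 6–5.
Hoang loses to every other nominee — it is the Condorcet loser.

Hoang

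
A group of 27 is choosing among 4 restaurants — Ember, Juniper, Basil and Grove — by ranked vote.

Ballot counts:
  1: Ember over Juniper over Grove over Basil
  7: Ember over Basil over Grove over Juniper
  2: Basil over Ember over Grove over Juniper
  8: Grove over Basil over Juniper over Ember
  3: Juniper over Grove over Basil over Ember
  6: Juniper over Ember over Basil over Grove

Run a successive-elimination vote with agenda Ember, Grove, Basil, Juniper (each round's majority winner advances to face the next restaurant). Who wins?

Round 1: Ember vs Grove — 16–11, Ember advances.
Round 2: Ember vs Basil — 14–13, Ember advances.
Round 3: Ember vs Juniper — 10–17, Juniper advances.
The agenda winner is Juniper.

Juniper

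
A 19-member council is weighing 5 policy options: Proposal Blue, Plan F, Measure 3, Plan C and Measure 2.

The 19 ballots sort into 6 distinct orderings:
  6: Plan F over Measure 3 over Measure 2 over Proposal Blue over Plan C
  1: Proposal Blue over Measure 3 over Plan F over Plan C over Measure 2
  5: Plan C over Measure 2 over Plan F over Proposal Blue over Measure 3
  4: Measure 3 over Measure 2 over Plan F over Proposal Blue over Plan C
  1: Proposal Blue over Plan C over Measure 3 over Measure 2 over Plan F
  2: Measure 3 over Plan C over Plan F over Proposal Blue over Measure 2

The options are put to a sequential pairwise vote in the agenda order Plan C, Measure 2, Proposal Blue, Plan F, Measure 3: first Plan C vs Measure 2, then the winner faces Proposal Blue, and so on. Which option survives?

Round 1: Plan C vs Measure 2 — 9–10, Measure 2 advances.
Round 2: Measure 2 vs Proposal Blue — 15–4, Measure 2 advances.
Round 3: Measure 2 vs Plan F — 10–9, Measure 2 advances.
Round 4: Measure 2 vs Measure 3 — 5–14, Measure 3 advances.
Measure 3 survives the agenda.

Measure 3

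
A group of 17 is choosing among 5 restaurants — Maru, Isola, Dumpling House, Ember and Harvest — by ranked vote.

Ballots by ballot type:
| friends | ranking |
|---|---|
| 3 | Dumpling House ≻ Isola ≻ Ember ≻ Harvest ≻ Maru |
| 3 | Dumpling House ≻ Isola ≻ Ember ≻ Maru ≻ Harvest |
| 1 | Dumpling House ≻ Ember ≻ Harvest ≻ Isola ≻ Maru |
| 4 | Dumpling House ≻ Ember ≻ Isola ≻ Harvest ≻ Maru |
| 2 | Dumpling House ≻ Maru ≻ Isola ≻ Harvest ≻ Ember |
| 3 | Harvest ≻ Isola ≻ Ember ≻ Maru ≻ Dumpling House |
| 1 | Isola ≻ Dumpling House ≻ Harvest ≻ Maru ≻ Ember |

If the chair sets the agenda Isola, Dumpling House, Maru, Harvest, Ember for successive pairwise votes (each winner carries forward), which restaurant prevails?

Round 1: Isola vs Dumpling House — 4–13, Dumpling House advances.
Round 2: Dumpling House vs Maru — 14–3, Dumpling House advances.
Round 3: Dumpling House vs Harvest — 14–3, Dumpling House advances.
Round 4: Dumpling House vs Ember — 14–3, Dumpling House advances.
The agenda winner is Dumpling House.

Dumpling House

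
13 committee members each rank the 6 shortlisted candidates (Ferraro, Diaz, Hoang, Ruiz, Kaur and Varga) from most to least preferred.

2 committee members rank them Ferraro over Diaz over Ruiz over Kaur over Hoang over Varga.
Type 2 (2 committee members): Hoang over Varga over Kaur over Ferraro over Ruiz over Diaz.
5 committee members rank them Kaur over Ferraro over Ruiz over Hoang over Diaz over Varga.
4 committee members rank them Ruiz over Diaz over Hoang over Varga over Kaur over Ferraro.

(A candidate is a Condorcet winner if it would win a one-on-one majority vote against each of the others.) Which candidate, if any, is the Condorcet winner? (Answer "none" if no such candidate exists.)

Pairwise majorities:
Ferraro vs Diaz: Ferraro preferred on 2+2+5 = 9 ballots; Ferraro wins 9–4.
Ferraro vs Hoang: 7 to 6, Ferraro.
Ferraro vs Ruiz: Ferraro is ranked higher on 2+2+5 = 9 ballots, Ruiz on 4. Ferraro wins 9–4.
Ferraro vs Kaur: Ferraro is ranked higher on 2 ballots, Kaur on 11. Kaur wins 11–2.
Ferraro vs Varga: Ferraro preferred on 2+5 = 7 ballots; Ferraro wins 7–6.
Diaz vs Hoang: Diaz preferred on 2+4 = 6 ballots; Hoang wins 7–6.
Diaz vs Ruiz: Diaz is ranked higher on 2 ballots, Ruiz on 11. Ruiz wins 11–2.
Diaz vs Kaur: Diaz is ranked higher on 2+4 = 6 ballots, Kaur on 7. Kaur wins 7–6.
Diaz vs Varga: Diaz preferred on 2+5+4 = 11 ballots; Diaz wins 11–2.
Hoang vs Ruiz: Hoang preferred on 2 ballots; Ruiz wins 11–2.
Hoang vs Kaur: Hoang preferred on 2+4 = 6 ballots; Kaur wins 7–6.
Hoang vs Varga: 2+2+5+4 = 13 for Hoang, 0 for Varga — Hoang by 13–0.
Ruiz vs Kaur: Ruiz is ranked higher on 2+4 = 6 ballots, Kaur on 7. Kaur wins 7–6.
Ruiz vs Varga: 11 to 2, Ruiz.
Kaur vs Varga: Kaur preferred on 2+5 = 7 ballots; Kaur wins 7–6.
Kaur wins every pairwise contest, so Kaur is the Condorcet winner.

Kaur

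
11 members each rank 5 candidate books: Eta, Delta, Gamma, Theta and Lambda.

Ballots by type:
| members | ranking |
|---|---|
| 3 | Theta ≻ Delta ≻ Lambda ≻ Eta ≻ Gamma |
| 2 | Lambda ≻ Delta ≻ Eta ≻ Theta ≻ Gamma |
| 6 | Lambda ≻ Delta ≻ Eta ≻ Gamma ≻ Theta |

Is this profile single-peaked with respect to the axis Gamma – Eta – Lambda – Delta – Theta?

yes

Axis positions: Gamma=1, Eta=2, Lambda=3, Delta=4, Theta=5.
Type 1 (peak Theta at position 5): ranking walks positions 5-4-3-2-1, expanding outward from the peak — single-peaked.
Type 2 (peak Lambda at position 3): ranking walks positions 3-4-2-5-1, expanding outward from the peak — single-peaked.
Type 3 (peak Lambda at position 3): ranking walks positions 3-4-2-1-5, expanding outward from the peak — single-peaked.
Every ranking is single-peaked on this axis.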